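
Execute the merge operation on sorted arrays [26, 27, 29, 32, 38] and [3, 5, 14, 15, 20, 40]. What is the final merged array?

Merging process:

Compare 26 vs 3: take 3 from right. Merged: [3]
Compare 26 vs 5: take 5 from right. Merged: [3, 5]
Compare 26 vs 14: take 14 from right. Merged: [3, 5, 14]
Compare 26 vs 15: take 15 from right. Merged: [3, 5, 14, 15]
Compare 26 vs 20: take 20 from right. Merged: [3, 5, 14, 15, 20]
Compare 26 vs 40: take 26 from left. Merged: [3, 5, 14, 15, 20, 26]
Compare 27 vs 40: take 27 from left. Merged: [3, 5, 14, 15, 20, 26, 27]
Compare 29 vs 40: take 29 from left. Merged: [3, 5, 14, 15, 20, 26, 27, 29]
Compare 32 vs 40: take 32 from left. Merged: [3, 5, 14, 15, 20, 26, 27, 29, 32]
Compare 38 vs 40: take 38 from left. Merged: [3, 5, 14, 15, 20, 26, 27, 29, 32, 38]
Append remaining from right: [40]. Merged: [3, 5, 14, 15, 20, 26, 27, 29, 32, 38, 40]

Final merged array: [3, 5, 14, 15, 20, 26, 27, 29, 32, 38, 40]
Total comparisons: 10

The merged array is [3, 5, 14, 15, 20, 26, 27, 29, 32, 38, 40], requiring 10 comparisons. The merge step runs in O(n) time where n is the total number of elements.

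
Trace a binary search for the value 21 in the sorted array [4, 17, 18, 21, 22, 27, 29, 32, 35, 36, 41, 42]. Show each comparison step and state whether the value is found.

Binary search for 21 in [4, 17, 18, 21, 22, 27, 29, 32, 35, 36, 41, 42]:

lo=0, hi=11, mid=5, arr[mid]=27 -> 27 > 21, search left half
lo=0, hi=4, mid=2, arr[mid]=18 -> 18 < 21, search right half
lo=3, hi=4, mid=3, arr[mid]=21 -> Found target at index 3!

Binary search finds 21 at index 3 after 3 comparisons. The search repeatedly halves the search space by comparing with the middle element.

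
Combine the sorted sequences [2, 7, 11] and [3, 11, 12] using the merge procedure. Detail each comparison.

Merging process:

Compare 2 vs 3: take 2 from left. Merged: [2]
Compare 7 vs 3: take 3 from right. Merged: [2, 3]
Compare 7 vs 11: take 7 from left. Merged: [2, 3, 7]
Compare 11 vs 11: take 11 from left. Merged: [2, 3, 7, 11]
Append remaining from right: [11, 12]. Merged: [2, 3, 7, 11, 11, 12]

Final merged array: [2, 3, 7, 11, 11, 12]
Total comparisons: 4

The merged array is [2, 3, 7, 11, 11, 12], requiring 4 comparisons. The merge step runs in O(n) time where n is the total number of elements.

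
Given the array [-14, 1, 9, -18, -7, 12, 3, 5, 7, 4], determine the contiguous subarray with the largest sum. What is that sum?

Using Kadane's algorithm on [-14, 1, 9, -18, -7, 12, 3, 5, 7, 4]:

Scanning through the array:
Position 1 (value 1): max_ending_here = 1, max_so_far = 1
Position 2 (value 9): max_ending_here = 10, max_so_far = 10
Position 3 (value -18): max_ending_here = -8, max_so_far = 10
Position 4 (value -7): max_ending_here = -7, max_so_far = 10
Position 5 (value 12): max_ending_here = 12, max_so_far = 12
Position 6 (value 3): max_ending_here = 15, max_so_far = 15
Position 7 (value 5): max_ending_here = 20, max_so_far = 20
Position 8 (value 7): max_ending_here = 27, max_so_far = 27
Position 9 (value 4): max_ending_here = 31, max_so_far = 31

Maximum subarray: [12, 3, 5, 7, 4]
Maximum sum: 31

The maximum subarray is [12, 3, 5, 7, 4] with sum 31. This subarray runs from index 5 to index 9.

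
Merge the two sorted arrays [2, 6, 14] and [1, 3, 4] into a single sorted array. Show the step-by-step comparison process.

Merging process:

Compare 2 vs 1: take 1 from right. Merged: [1]
Compare 2 vs 3: take 2 from left. Merged: [1, 2]
Compare 6 vs 3: take 3 from right. Merged: [1, 2, 3]
Compare 6 vs 4: take 4 from right. Merged: [1, 2, 3, 4]
Append remaining from left: [6, 14]. Merged: [1, 2, 3, 4, 6, 14]

Final merged array: [1, 2, 3, 4, 6, 14]
Total comparisons: 4

The merged array is [1, 2, 3, 4, 6, 14], requiring 4 comparisons. The merge step runs in O(n) time where n is the total number of elements.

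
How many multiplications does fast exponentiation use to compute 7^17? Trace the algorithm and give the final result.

Computing 7^17 by squaring (build up from 7^1; each line after the first costs one multiplication):

7^1 = 7
7^2 = (7^1)^2 = 7^2 = 49
7^4 = (7^2)^2 = 49^2 = 2401
7^8 = (7^4)^2 = 2401^2 = 5764801
7^16 = (7^8)^2 = 5764801^2 = 33232930569601
7^17 = 7 * 7^16 = 7 * 33232930569601 = 232630513987207

Result: 232630513987207
Multiplications needed: 5 (5 lines after 7^1)

7^17 = 232630513987207. Using exponentiation by squaring, this requires 5 multiplications. The key idea: if the exponent is even, square the half-power; if odd, multiply by the base once.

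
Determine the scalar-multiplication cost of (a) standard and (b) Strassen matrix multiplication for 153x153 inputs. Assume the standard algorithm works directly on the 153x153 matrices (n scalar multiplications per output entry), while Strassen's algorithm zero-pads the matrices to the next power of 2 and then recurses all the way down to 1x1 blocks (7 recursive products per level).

Matrix multiplication for 153x153 matrices:

Strassen's algorithm requires power-of-2 dimensions. Pad 153x153 to 256x256 (next power of 2).

Standard algorithm: 153^3 = 3581577 multiplications
Strassen's algorithm: 7^(log2(256)) = 7^8 = 5764801 multiplications
Difference: 3581577 - 5764801 = -2183224 (Strassen uses MORE here due to padding overhead — for small or just-over-power-of-2 n, padding can outweigh the per-level savings)

Standard: 3581577 multiplications (153^3). Strassen: 5764801 multiplications (7^8, after padding to 256x256). Strassen reduces 8 recursive multiplications to 7 at each level.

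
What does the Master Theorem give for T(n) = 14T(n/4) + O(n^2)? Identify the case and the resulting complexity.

Master Theorem for T(n) = 14T(n/4) + O(n^2):

a = 14, b = 4, c = 2
log_b(a) = log_4(14) = 1.9037

Case 3: c = 2 > log_4(14) = 1.9037
T(n) = O(n^2) = O(n^2)

For T(n) = 14T(n/4) + O(n^2): log_4(14) = 1.9037. This is Case 3 of the Master Theorem (c > log_b(a), work dominated by root), giving O(n^2).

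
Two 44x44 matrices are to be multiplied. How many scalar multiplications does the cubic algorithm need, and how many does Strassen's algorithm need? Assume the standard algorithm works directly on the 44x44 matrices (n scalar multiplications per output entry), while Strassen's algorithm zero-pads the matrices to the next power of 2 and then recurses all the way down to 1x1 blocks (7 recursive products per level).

Matrix multiplication for 44x44 matrices:

Strassen's algorithm requires power-of-2 dimensions. Pad 44x44 to 64x64 (next power of 2).

Standard algorithm: 44^3 = 85184 multiplications
Strassen's algorithm: 7^(log2(64)) = 7^6 = 117649 multiplications
Difference: 85184 - 117649 = -32465 (Strassen uses MORE here due to padding overhead — for small or just-over-power-of-2 n, padding can outweigh the per-level savings)

Standard: 85184 multiplications (44^3). Strassen: 117649 multiplications (7^6, after padding to 64x64). Strassen reduces 8 recursive multiplications to 7 at each level.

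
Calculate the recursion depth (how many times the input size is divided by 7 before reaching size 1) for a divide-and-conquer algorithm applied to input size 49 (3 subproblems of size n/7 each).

For divide and conquer with division factor 7:

Problem sizes at each level:
Level 0: 49
Level 1: 7
Level 2: 1

The root is level 0 and the size-1 base case is level 2 (the tree spans levels 0 through 2, i.e. 3 levels counting the root), so the depth is the number of divisions: log_7(49) = 2

The recursion tree depth is log_7(49) = 2. At each level, the problem size is divided by 7, so it takes 2 divisions to reduce to a base case of size 1. The algorithm makes 3 recursive calls at each level.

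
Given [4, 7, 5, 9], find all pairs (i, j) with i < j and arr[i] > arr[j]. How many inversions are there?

Finding inversions in [4, 7, 5, 9]:

(1, 2): arr[1]=7 > arr[2]=5

Total inversions: 1

The array has 1 inversion(s): (1,2). Each pair (i,j) satisfies i < j and arr[i] > arr[j].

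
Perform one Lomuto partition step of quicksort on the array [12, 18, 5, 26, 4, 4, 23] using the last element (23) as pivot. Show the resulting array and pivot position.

Lomuto partition with pivot = 23:

Initial array: [12, 18, 5, 26, 4, 4, 23]

arr[0]=12 <= 23: swap with position 0, array becomes [12, 18, 5, 26, 4, 4, 23]
arr[1]=18 <= 23: swap with position 1, array becomes [12, 18, 5, 26, 4, 4, 23]
arr[2]=5 <= 23: swap with position 2, array becomes [12, 18, 5, 26, 4, 4, 23]
arr[3]=26 > 23: no swap
arr[4]=4 <= 23: swap with position 3, array becomes [12, 18, 5, 4, 26, 4, 23]
arr[5]=4 <= 23: swap with position 4, array becomes [12, 18, 5, 4, 4, 26, 23]

Place pivot at position 5: [12, 18, 5, 4, 4, 23, 26]
Pivot position: 5

After partitioning with pivot 23, the array becomes [12, 18, 5, 4, 4, 23, 26]. The pivot is placed at index 5. All elements to the left of the pivot are <= 23, and all elements to the right are > 23.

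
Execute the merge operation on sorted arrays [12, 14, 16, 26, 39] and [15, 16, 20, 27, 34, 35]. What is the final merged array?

Merging process:

Compare 12 vs 15: take 12 from left. Merged: [12]
Compare 14 vs 15: take 14 from left. Merged: [12, 14]
Compare 16 vs 15: take 15 from right. Merged: [12, 14, 15]
Compare 16 vs 16: take 16 from left. Merged: [12, 14, 15, 16]
Compare 26 vs 16: take 16 from right. Merged: [12, 14, 15, 16, 16]
Compare 26 vs 20: take 20 from right. Merged: [12, 14, 15, 16, 16, 20]
Compare 26 vs 27: take 26 from left. Merged: [12, 14, 15, 16, 16, 20, 26]
Compare 39 vs 27: take 27 from right. Merged: [12, 14, 15, 16, 16, 20, 26, 27]
Compare 39 vs 34: take 34 from right. Merged: [12, 14, 15, 16, 16, 20, 26, 27, 34]
Compare 39 vs 35: take 35 from right. Merged: [12, 14, 15, 16, 16, 20, 26, 27, 34, 35]
Append remaining from left: [39]. Merged: [12, 14, 15, 16, 16, 20, 26, 27, 34, 35, 39]

Final merged array: [12, 14, 15, 16, 16, 20, 26, 27, 34, 35, 39]
Total comparisons: 10

The merged array is [12, 14, 15, 16, 16, 20, 26, 27, 34, 35, 39], requiring 10 comparisons. The merge step runs in O(n) time where n is the total number of elements.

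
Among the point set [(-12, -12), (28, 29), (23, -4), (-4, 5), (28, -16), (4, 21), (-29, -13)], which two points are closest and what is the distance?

Computing all pairwise distances among 7 points:

d((-12, -12), (28, 29)) = 57.28
d((-12, -12), (23, -4)) = 35.9026
d((-12, -12), (-4, 5)) = 18.7883
d((-12, -12), (28, -16)) = 40.1995
d((-12, -12), (4, 21)) = 36.6742
d((-12, -12), (-29, -13)) = 17.0294
d((28, 29), (23, -4)) = 33.3766
d((28, 29), (-4, 5)) = 40.0
d((28, 29), (28, -16)) = 45.0
d((28, 29), (4, 21)) = 25.2982
d((28, 29), (-29, -13)) = 70.8025
d((23, -4), (-4, 5)) = 28.4605
d((23, -4), (28, -16)) = 13.0 <-- minimum
d((23, -4), (4, 21)) = 31.4006
d((23, -4), (-29, -13)) = 52.7731
d((-4, 5), (28, -16)) = 38.2753
d((-4, 5), (4, 21)) = 17.8885
d((-4, 5), (-29, -13)) = 30.8058
d((28, -16), (4, 21)) = 44.1022
d((28, -16), (-29, -13)) = 57.0789
d((4, 21), (-29, -13)) = 47.3814

Closest pair: (23, -4) and (28, -16) with distance 13.0

The closest pair is (23, -4) and (28, -16) with Euclidean distance 13.0. For 7 points, brute-force pairwise comparison is shown above. For large n, the divide-and-conquer algorithm (sort by x, recurse on halves, check the dividing strip) achieves O(n log n).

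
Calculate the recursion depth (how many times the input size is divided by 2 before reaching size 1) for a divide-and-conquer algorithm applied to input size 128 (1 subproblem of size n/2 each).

For divide and conquer with division factor 2:

Problem sizes at each level:
Level 0: 128
Level 1: 64
Level 2: 32
Level 3: 16
Level 4: 8
Level 5: 4
Level 6: 2
Level 7: 1

The root is level 0 and the size-1 base case is level 7 (the tree spans levels 0 through 7, i.e. 8 levels counting the root), so the depth is the number of divisions: log_2(128) = 7

The recursion tree depth is log_2(128) = 7. At each level, the problem size is divided by 2, so it takes 7 divisions to reduce to a base case of size 1. The algorithm makes 1 recursive call at each level.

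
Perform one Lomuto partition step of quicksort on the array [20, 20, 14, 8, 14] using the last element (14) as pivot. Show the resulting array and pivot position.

Lomuto partition with pivot = 14:

Initial array: [20, 20, 14, 8, 14]

arr[0]=20 > 14: no swap
arr[1]=20 > 14: no swap
arr[2]=14 <= 14: swap with position 0, array becomes [14, 20, 20, 8, 14]
arr[3]=8 <= 14: swap with position 1, array becomes [14, 8, 20, 20, 14]

Place pivot at position 2: [14, 8, 14, 20, 20]
Pivot position: 2

After partitioning with pivot 14, the array becomes [14, 8, 14, 20, 20]. The pivot is placed at index 2. All elements to the left of the pivot are <= 14, and all elements to the right are > 14.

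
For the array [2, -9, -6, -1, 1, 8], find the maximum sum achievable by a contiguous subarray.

Using Kadane's algorithm on [2, -9, -6, -1, 1, 8]:

Scanning through the array:
Position 1 (value -9): max_ending_here = -7, max_so_far = 2
Position 2 (value -6): max_ending_here = -6, max_so_far = 2
Position 3 (value -1): max_ending_here = -1, max_so_far = 2
Position 4 (value 1): max_ending_here = 1, max_so_far = 2
Position 5 (value 8): max_ending_here = 9, max_so_far = 9

Maximum subarray: [1, 8]
Maximum sum: 9

The maximum subarray is [1, 8] with sum 9. This subarray runs from index 4 to index 5.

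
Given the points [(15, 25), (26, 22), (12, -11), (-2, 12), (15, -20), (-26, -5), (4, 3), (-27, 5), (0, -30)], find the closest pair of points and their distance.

Computing all pairwise distances among 9 points:

d((15, 25), (26, 22)) = 11.4018
d((15, 25), (12, -11)) = 36.1248
d((15, 25), (-2, 12)) = 21.4009
d((15, 25), (15, -20)) = 45.0
d((15, 25), (-26, -5)) = 50.8035
d((15, 25), (4, 3)) = 24.5967
d((15, 25), (-27, 5)) = 46.5188
d((15, 25), (0, -30)) = 57.0088
d((26, 22), (12, -11)) = 35.8469
d((26, 22), (-2, 12)) = 29.7321
d((26, 22), (15, -20)) = 43.4166
d((26, 22), (-26, -5)) = 58.5918
d((26, 22), (4, 3)) = 29.0689
d((26, 22), (-27, 5)) = 55.6597
d((26, 22), (0, -30)) = 58.1378
d((12, -11), (-2, 12)) = 26.9258
d((12, -11), (15, -20)) = 9.4868 <-- minimum
d((12, -11), (-26, -5)) = 38.4708
d((12, -11), (4, 3)) = 16.1245
d((12, -11), (-27, 5)) = 42.1545
d((12, -11), (0, -30)) = 22.4722
d((-2, 12), (15, -20)) = 36.2353
d((-2, 12), (-26, -5)) = 29.4109
d((-2, 12), (4, 3)) = 10.8167
d((-2, 12), (-27, 5)) = 25.9615
d((-2, 12), (0, -30)) = 42.0476
d((15, -20), (-26, -5)) = 43.6578
d((15, -20), (4, 3)) = 25.4951
d((15, -20), (-27, 5)) = 48.8774
d((15, -20), (0, -30)) = 18.0278
d((-26, -5), (4, 3)) = 31.0483
d((-26, -5), (-27, 5)) = 10.0499
d((-26, -5), (0, -30)) = 36.0694
d((4, 3), (-27, 5)) = 31.0644
d((4, 3), (0, -30)) = 33.2415
d((-27, 5), (0, -30)) = 44.2041

Closest pair: (12, -11) and (15, -20) with distance 9.4868

The closest pair is (12, -11) and (15, -20) with Euclidean distance 9.4868. For 9 points, brute-force pairwise comparison is shown above. For large n, the divide-and-conquer algorithm (sort by x, recurse on halves, check the dividing strip) achieves O(n log n).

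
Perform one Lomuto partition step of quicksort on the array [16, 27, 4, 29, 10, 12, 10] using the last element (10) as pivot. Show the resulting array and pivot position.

Lomuto partition with pivot = 10:

Initial array: [16, 27, 4, 29, 10, 12, 10]

arr[0]=16 > 10: no swap
arr[1]=27 > 10: no swap
arr[2]=4 <= 10: swap with position 0, array becomes [4, 27, 16, 29, 10, 12, 10]
arr[3]=29 > 10: no swap
arr[4]=10 <= 10: swap with position 1, array becomes [4, 10, 16, 29, 27, 12, 10]
arr[5]=12 > 10: no swap

Place pivot at position 2: [4, 10, 10, 29, 27, 12, 16]
Pivot position: 2

After partitioning with pivot 10, the array becomes [4, 10, 10, 29, 27, 12, 16]. The pivot is placed at index 2. All elements to the left of the pivot are <= 10, and all elements to the right are > 10.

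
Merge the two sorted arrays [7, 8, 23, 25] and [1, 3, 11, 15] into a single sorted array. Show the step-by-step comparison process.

Merging process:

Compare 7 vs 1: take 1 from right. Merged: [1]
Compare 7 vs 3: take 3 from right. Merged: [1, 3]
Compare 7 vs 11: take 7 from left. Merged: [1, 3, 7]
Compare 8 vs 11: take 8 from left. Merged: [1, 3, 7, 8]
Compare 23 vs 11: take 11 from right. Merged: [1, 3, 7, 8, 11]
Compare 23 vs 15: take 15 from right. Merged: [1, 3, 7, 8, 11, 15]
Append remaining from left: [23, 25]. Merged: [1, 3, 7, 8, 11, 15, 23, 25]

Final merged array: [1, 3, 7, 8, 11, 15, 23, 25]
Total comparisons: 6

The merged array is [1, 3, 7, 8, 11, 15, 23, 25], requiring 6 comparisons. The merge step runs in O(n) time where n is the total number of elements.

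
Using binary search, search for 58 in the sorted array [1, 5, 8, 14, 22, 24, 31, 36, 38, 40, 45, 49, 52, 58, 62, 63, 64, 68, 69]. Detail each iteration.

Binary search for 58 in [1, 5, 8, 14, 22, 24, 31, 36, 38, 40, 45, 49, 52, 58, 62, 63, 64, 68, 69]:

lo=0, hi=18, mid=9, arr[mid]=40 -> 40 < 58, search right half
lo=10, hi=18, mid=14, arr[mid]=62 -> 62 > 58, search left half
lo=10, hi=13, mid=11, arr[mid]=49 -> 49 < 58, search right half
lo=12, hi=13, mid=12, arr[mid]=52 -> 52 < 58, search right half
lo=13, hi=13, mid=13, arr[mid]=58 -> Found target at index 13!

Binary search finds 58 at index 13 after 5 comparisons. The search repeatedly halves the search space by comparing with the middle element.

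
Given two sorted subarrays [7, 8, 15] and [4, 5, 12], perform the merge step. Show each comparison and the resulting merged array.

Merging process:

Compare 7 vs 4: take 4 from right. Merged: [4]
Compare 7 vs 5: take 5 from right. Merged: [4, 5]
Compare 7 vs 12: take 7 from left. Merged: [4, 5, 7]
Compare 8 vs 12: take 8 from left. Merged: [4, 5, 7, 8]
Compare 15 vs 12: take 12 from right. Merged: [4, 5, 7, 8, 12]
Append remaining from left: [15]. Merged: [4, 5, 7, 8, 12, 15]

Final merged array: [4, 5, 7, 8, 12, 15]
Total comparisons: 5

The merged array is [4, 5, 7, 8, 12, 15], requiring 5 comparisons. The merge step runs in O(n) time where n is the total number of elements.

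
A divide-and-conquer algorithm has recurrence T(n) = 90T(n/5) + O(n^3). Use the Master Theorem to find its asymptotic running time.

Master Theorem for T(n) = 90T(n/5) + O(n^3):

a = 90, b = 5, c = 3
log_b(a) = log_5(90) = 2.7959

Case 3: c = 3 > log_5(90) = 2.7959
T(n) = O(n^3) = O(n^3)

For T(n) = 90T(n/5) + O(n^3): log_5(90) = 2.7959. This is Case 3 of the Master Theorem (c > log_b(a), work dominated by root), giving O(n^3).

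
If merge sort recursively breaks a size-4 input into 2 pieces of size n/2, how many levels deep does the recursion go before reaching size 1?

For divide and conquer with division factor 2:

Problem sizes at each level:
Level 0: 4
Level 1: 2
Level 2: 1

The root is level 0 and the size-1 base case is level 2 (the tree spans levels 0 through 2, i.e. 3 levels counting the root), so the depth is the number of divisions: log_2(4) = 2

The recursion tree depth is log_2(4) = 2. At each level, the problem size is divided by 2, so it takes 2 divisions to reduce to a base case of size 1. The algorithm makes 2 recursive calls at each level.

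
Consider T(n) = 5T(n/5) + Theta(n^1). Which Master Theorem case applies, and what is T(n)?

Master Theorem for T(n) = 5T(n/5) + O(n^1):

a = 5, b = 5, c = 1
log_b(a) = log_5(5) = 1.0000

Case 2: c = 1 = log_5(5) = 1.0000
T(n) = O(n^1 log n) = O(n log n)

For T(n) = 5T(n/5) + O(n^1): log_5(5) = 1.0000. This is Case 2 of the Master Theorem (c = log_b(a), equal work at all levels), giving O(n log n).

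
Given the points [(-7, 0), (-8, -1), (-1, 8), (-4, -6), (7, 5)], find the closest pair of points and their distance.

Computing all pairwise distances among 5 points:

d((-7, 0), (-8, -1)) = 1.4142 <-- minimum
d((-7, 0), (-1, 8)) = 10.0
d((-7, 0), (-4, -6)) = 6.7082
d((-7, 0), (7, 5)) = 14.8661
d((-8, -1), (-1, 8)) = 11.4018
d((-8, -1), (-4, -6)) = 6.4031
d((-8, -1), (7, 5)) = 16.1555
d((-1, 8), (-4, -6)) = 14.3178
d((-1, 8), (7, 5)) = 8.544
d((-4, -6), (7, 5)) = 15.5563

Closest pair: (-7, 0) and (-8, -1) with distance 1.4142

The closest pair is (-7, 0) and (-8, -1) with Euclidean distance 1.4142. For 5 points, brute-force pairwise comparison is shown above. For large n, the divide-and-conquer algorithm (sort by x, recurse on halves, check the dividing strip) achieves O(n log n).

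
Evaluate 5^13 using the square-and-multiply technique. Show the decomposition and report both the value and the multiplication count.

Computing 5^13 by squaring (build up from 5^1; each line after the first costs one multiplication):

5^1 = 5
5^2 = (5^1)^2 = 5^2 = 25
5^3 = 5 * 5^2 = 5 * 25 = 125
5^6 = (5^3)^2 = 125^2 = 15625
5^12 = (5^6)^2 = 15625^2 = 244140625
5^13 = 5 * 5^12 = 5 * 244140625 = 1220703125

Result: 1220703125
Multiplications needed: 5 (5 lines after 5^1)

5^13 = 1220703125. Using exponentiation by squaring, this requires 5 multiplications. The key idea: if the exponent is even, square the half-power; if odd, multiply by the base once.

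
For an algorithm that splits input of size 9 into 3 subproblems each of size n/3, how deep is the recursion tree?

For divide and conquer with division factor 3:

Problem sizes at each level:
Level 0: 9
Level 1: 3
Level 2: 1

The root is level 0 and the size-1 base case is level 2 (the tree spans levels 0 through 2, i.e. 3 levels counting the root), so the depth is the number of divisions: log_3(9) = 2

The recursion tree depth is log_3(9) = 2. At each level, the problem size is divided by 3, so it takes 2 divisions to reduce to a base case of size 1. The algorithm makes 3 recursive calls at each level.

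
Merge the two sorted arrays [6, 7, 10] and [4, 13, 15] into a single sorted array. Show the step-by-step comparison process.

Merging process:

Compare 6 vs 4: take 4 from right. Merged: [4]
Compare 6 vs 13: take 6 from left. Merged: [4, 6]
Compare 7 vs 13: take 7 from left. Merged: [4, 6, 7]
Compare 10 vs 13: take 10 from left. Merged: [4, 6, 7, 10]
Append remaining from right: [13, 15]. Merged: [4, 6, 7, 10, 13, 15]

Final merged array: [4, 6, 7, 10, 13, 15]
Total comparisons: 4

The merged array is [4, 6, 7, 10, 13, 15], requiring 4 comparisons. The merge step runs in O(n) time where n is the total number of elements.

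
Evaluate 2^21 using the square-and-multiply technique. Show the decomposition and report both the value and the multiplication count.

Computing 2^21 by squaring (build up from 2^1; each line after the first costs one multiplication):

2^1 = 2
2^2 = (2^1)^2 = 2^2 = 4
2^4 = (2^2)^2 = 4^2 = 16
2^5 = 2 * 2^4 = 2 * 16 = 32
2^10 = (2^5)^2 = 32^2 = 1024
2^20 = (2^10)^2 = 1024^2 = 1048576
2^21 = 2 * 2^20 = 2 * 1048576 = 2097152

Result: 2097152
Multiplications needed: 6 (6 lines after 2^1)

2^21 = 2097152. Using exponentiation by squaring, this requires 6 multiplications. The key idea: if the exponent is even, square the half-power; if odd, multiply by the base once.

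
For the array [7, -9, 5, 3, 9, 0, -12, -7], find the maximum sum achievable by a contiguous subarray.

Using Kadane's algorithm on [7, -9, 5, 3, 9, 0, -12, -7]:

Scanning through the array:
Position 1 (value -9): max_ending_here = -2, max_so_far = 7
Position 2 (value 5): max_ending_here = 5, max_so_far = 7
Position 3 (value 3): max_ending_here = 8, max_so_far = 8
Position 4 (value 9): max_ending_here = 17, max_so_far = 17
Position 5 (value 0): max_ending_here = 17, max_so_far = 17
Position 6 (value -12): max_ending_here = 5, max_so_far = 17
Position 7 (value -7): max_ending_here = -2, max_so_far = 17

Maximum subarray: [5, 3, 9]
Maximum sum: 17

The maximum subarray is [5, 3, 9] with sum 17. This subarray runs from index 2 to index 4.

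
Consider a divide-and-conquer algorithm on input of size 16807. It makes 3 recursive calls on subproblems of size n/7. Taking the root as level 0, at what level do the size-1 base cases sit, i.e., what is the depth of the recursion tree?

For divide and conquer with division factor 7:

Problem sizes at each level:
Level 0: 16807
Level 1: 2401
Level 2: 343
Level 3: 49
Level 4: 7
Level 5: 1

The root is level 0 and the size-1 base case is level 5 (the tree spans levels 0 through 5, i.e. 6 levels counting the root), so the depth is the number of divisions: log_7(16807) = 5

The recursion tree depth is log_7(16807) = 5. At each level, the problem size is divided by 7, so it takes 5 divisions to reduce to a base case of size 1. The algorithm makes 3 recursive calls at each level.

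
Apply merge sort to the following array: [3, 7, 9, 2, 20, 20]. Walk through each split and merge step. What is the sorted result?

Merge sort trace:

Split: [3, 7, 9, 2, 20, 20] -> [3, 7, 9] and [2, 20, 20]
  Split: [3, 7, 9] -> [3] and [7, 9]
    Split: [7, 9] -> [7] and [9]
    Merge: [7] + [9] -> [7, 9]
  Merge: [3] + [7, 9] -> [3, 7, 9]
  Split: [2, 20, 20] -> [2] and [20, 20]
    Split: [20, 20] -> [20] and [20]
    Merge: [20] + [20] -> [20, 20]
  Merge: [2] + [20, 20] -> [2, 20, 20]
Merge: [3, 7, 9] + [2, 20, 20] -> [2, 3, 7, 9, 20, 20]

Final sorted array: [2, 3, 7, 9, 20, 20]

The merge sort proceeds by recursively splitting the array and merging sorted halves.
After all merges, the sorted array is [2, 3, 7, 9, 20, 20].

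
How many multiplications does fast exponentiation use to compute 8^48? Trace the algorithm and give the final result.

Computing 8^48 by squaring (build up from 8^1; each line after the first costs one multiplication):

8^1 = 8
8^2 = (8^1)^2 = 8^2 = 64
8^3 = 8 * 8^2 = 8 * 64 = 512
8^6 = (8^3)^2 = 512^2 = 262144
8^12 = (8^6)^2 = 262144^2 = 68719476736
8^24 = (8^12)^2 = 68719476736^2 = 4722366482869645213696
8^48 = (8^24)^2 = 4722366482869645213696^2 = 22300745198530623141535718272648361505980416

Result: 22300745198530623141535718272648361505980416
Multiplications needed: 6 (6 lines after 8^1)

8^48 = 22300745198530623141535718272648361505980416. Using exponentiation by squaring, this requires 6 multiplications. The key idea: if the exponent is even, square the half-power; if odd, multiply by the base once.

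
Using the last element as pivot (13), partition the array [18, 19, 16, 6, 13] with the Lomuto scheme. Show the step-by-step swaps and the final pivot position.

Lomuto partition with pivot = 13:

Initial array: [18, 19, 16, 6, 13]

arr[0]=18 > 13: no swap
arr[1]=19 > 13: no swap
arr[2]=16 > 13: no swap
arr[3]=6 <= 13: swap with position 0, array becomes [6, 19, 16, 18, 13]

Place pivot at position 1: [6, 13, 16, 18, 19]
Pivot position: 1

After partitioning with pivot 13, the array becomes [6, 13, 16, 18, 19]. The pivot is placed at index 1. All elements to the left of the pivot are <= 13, and all elements to the right are > 13.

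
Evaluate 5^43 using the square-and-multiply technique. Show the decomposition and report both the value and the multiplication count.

Computing 5^43 by squaring (build up from 5^1; each line after the first costs one multiplication):

5^1 = 5
5^2 = (5^1)^2 = 5^2 = 25
5^4 = (5^2)^2 = 25^2 = 625
5^5 = 5 * 5^4 = 5 * 625 = 3125
5^10 = (5^5)^2 = 3125^2 = 9765625
5^20 = (5^10)^2 = 9765625^2 = 95367431640625
5^21 = 5 * 5^20 = 5 * 95367431640625 = 476837158203125
5^42 = (5^21)^2 = 476837158203125^2 = 227373675443232059478759765625
5^43 = 5 * 5^42 = 5 * 227373675443232059478759765625 = 1136868377216160297393798828125

Result: 1136868377216160297393798828125
Multiplications needed: 8 (8 lines after 5^1)

5^43 = 1136868377216160297393798828125. Using exponentiation by squaring, this requires 8 multiplications. The key idea: if the exponent is even, square the half-power; if odd, multiply by the base once.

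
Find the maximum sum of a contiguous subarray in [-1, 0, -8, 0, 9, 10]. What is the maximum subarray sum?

Using Kadane's algorithm on [-1, 0, -8, 0, 9, 10]:

Scanning through the array:
Position 1 (value 0): max_ending_here = 0, max_so_far = 0
Position 2 (value -8): max_ending_here = -8, max_so_far = 0
Position 3 (value 0): max_ending_here = 0, max_so_far = 0
Position 4 (value 9): max_ending_here = 9, max_so_far = 9
Position 5 (value 10): max_ending_here = 19, max_so_far = 19

Maximum subarray: [0, 9, 10]
Maximum sum: 19

The maximum subarray is [0, 9, 10] with sum 19. This subarray runs from index 3 to index 5.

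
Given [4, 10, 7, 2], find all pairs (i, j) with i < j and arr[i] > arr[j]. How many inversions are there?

Finding inversions in [4, 10, 7, 2]:

(0, 3): arr[0]=4 > arr[3]=2
(1, 2): arr[1]=10 > arr[2]=7
(1, 3): arr[1]=10 > arr[3]=2
(2, 3): arr[2]=7 > arr[3]=2

Total inversions: 4

The array has 4 inversion(s): (0,3), (1,2), (1,3), (2,3). Each pair (i,j) satisfies i < j and arr[i] > arr[j].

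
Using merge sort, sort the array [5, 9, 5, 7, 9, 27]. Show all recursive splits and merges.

Merge sort trace:

Split: [5, 9, 5, 7, 9, 27] -> [5, 9, 5] and [7, 9, 27]
  Split: [5, 9, 5] -> [5] and [9, 5]
    Split: [9, 5] -> [9] and [5]
    Merge: [9] + [5] -> [5, 9]
  Merge: [5] + [5, 9] -> [5, 5, 9]
  Split: [7, 9, 27] -> [7] and [9, 27]
    Split: [9, 27] -> [9] and [27]
    Merge: [9] + [27] -> [9, 27]
  Merge: [7] + [9, 27] -> [7, 9, 27]
Merge: [5, 5, 9] + [7, 9, 27] -> [5, 5, 7, 9, 9, 27]

Final sorted array: [5, 5, 7, 9, 9, 27]

The merge sort proceeds by recursively splitting the array and merging sorted halves.
After all merges, the sorted array is [5, 5, 7, 9, 9, 27].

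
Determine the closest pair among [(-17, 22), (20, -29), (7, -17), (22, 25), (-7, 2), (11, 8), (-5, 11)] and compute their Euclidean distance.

Computing all pairwise distances among 7 points:

d((-17, 22), (20, -29)) = 63.0079
d((-17, 22), (7, -17)) = 45.793
d((-17, 22), (22, 25)) = 39.1152
d((-17, 22), (-7, 2)) = 22.3607
d((-17, 22), (11, 8)) = 31.305
d((-17, 22), (-5, 11)) = 16.2788
d((20, -29), (7, -17)) = 17.6918
d((20, -29), (22, 25)) = 54.037
d((20, -29), (-7, 2)) = 41.1096
d((20, -29), (11, 8)) = 38.0789
d((20, -29), (-5, 11)) = 47.1699
d((7, -17), (22, 25)) = 44.5982
d((7, -17), (-7, 2)) = 23.6008
d((7, -17), (11, 8)) = 25.318
d((7, -17), (-5, 11)) = 30.4631
d((22, 25), (-7, 2)) = 37.0135
d((22, 25), (11, 8)) = 20.2485
d((22, 25), (-5, 11)) = 30.4138
d((-7, 2), (11, 8)) = 18.9737
d((-7, 2), (-5, 11)) = 9.2195 <-- minimum
d((11, 8), (-5, 11)) = 16.2788

Closest pair: (-7, 2) and (-5, 11) with distance 9.2195

The closest pair is (-7, 2) and (-5, 11) with Euclidean distance 9.2195. For 7 points, brute-force pairwise comparison is shown above. For large n, the divide-and-conquer algorithm (sort by x, recurse on halves, check the dividing strip) achieves O(n log n).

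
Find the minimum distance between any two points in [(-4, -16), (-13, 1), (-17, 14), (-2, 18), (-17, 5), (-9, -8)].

Computing all pairwise distances among 6 points:

d((-4, -16), (-13, 1)) = 19.2354
d((-4, -16), (-17, 14)) = 32.6956
d((-4, -16), (-2, 18)) = 34.0588
d((-4, -16), (-17, 5)) = 24.6982
d((-4, -16), (-9, -8)) = 9.434
d((-13, 1), (-17, 14)) = 13.6015
d((-13, 1), (-2, 18)) = 20.2485
d((-13, 1), (-17, 5)) = 5.6569 <-- minimum
d((-13, 1), (-9, -8)) = 9.8489
d((-17, 14), (-2, 18)) = 15.5242
d((-17, 14), (-17, 5)) = 9.0
d((-17, 14), (-9, -8)) = 23.4094
d((-2, 18), (-17, 5)) = 19.8494
d((-2, 18), (-9, -8)) = 26.9258
d((-17, 5), (-9, -8)) = 15.2643

Closest pair: (-13, 1) and (-17, 5) with distance 5.6569

The closest pair is (-13, 1) and (-17, 5) with Euclidean distance 5.6569. For 6 points, brute-force pairwise comparison is shown above. For large n, the divide-and-conquer algorithm (sort by x, recurse on halves, check the dividing strip) achieves O(n log n).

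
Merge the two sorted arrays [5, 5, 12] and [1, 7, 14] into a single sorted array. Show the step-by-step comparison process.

Merging process:

Compare 5 vs 1: take 1 from right. Merged: [1]
Compare 5 vs 7: take 5 from left. Merged: [1, 5]
Compare 5 vs 7: take 5 from left. Merged: [1, 5, 5]
Compare 12 vs 7: take 7 from right. Merged: [1, 5, 5, 7]
Compare 12 vs 14: take 12 from left. Merged: [1, 5, 5, 7, 12]
Append remaining from right: [14]. Merged: [1, 5, 5, 7, 12, 14]

Final merged array: [1, 5, 5, 7, 12, 14]
Total comparisons: 5

The merged array is [1, 5, 5, 7, 12, 14], requiring 5 comparisons. The merge step runs in O(n) time where n is the total number of elements.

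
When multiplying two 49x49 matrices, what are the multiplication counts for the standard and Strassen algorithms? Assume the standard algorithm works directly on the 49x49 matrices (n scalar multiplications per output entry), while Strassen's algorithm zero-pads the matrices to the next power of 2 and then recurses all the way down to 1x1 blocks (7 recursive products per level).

Matrix multiplication for 49x49 matrices:

Strassen's algorithm requires power-of-2 dimensions. Pad 49x49 to 64x64 (next power of 2).

Standard algorithm: 49^3 = 117649 multiplications
Strassen's algorithm: 7^(log2(64)) = 7^6 = 117649 multiplications
Savings: 117649 - 117649 = 0 multiplications

Standard: 117649 multiplications (49^3). Strassen: 117649 multiplications (7^6, after padding to 64x64). Strassen reduces 8 recursive multiplications to 7 at each level.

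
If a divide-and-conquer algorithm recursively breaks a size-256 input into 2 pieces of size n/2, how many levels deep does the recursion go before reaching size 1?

For divide and conquer with division factor 2:

Problem sizes at each level:
Level 0: 256
Level 1: 128
Level 2: 64
Level 3: 32
Level 4: 16
Level 5: 8
Level 6: 4
Level 7: 2
Level 8: 1

The root is level 0 and the size-1 base case is level 8 (the tree spans levels 0 through 8, i.e. 9 levels counting the root), so the depth is the number of divisions: log_2(256) = 8

The recursion tree depth is log_2(256) = 8. At each level, the problem size is divided by 2, so it takes 8 divisions to reduce to a base case of size 1. The algorithm makes 2 recursive calls at each level.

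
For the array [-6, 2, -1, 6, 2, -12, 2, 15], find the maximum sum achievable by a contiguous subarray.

Using Kadane's algorithm on [-6, 2, -1, 6, 2, -12, 2, 15]:

Scanning through the array:
Position 1 (value 2): max_ending_here = 2, max_so_far = 2
Position 2 (value -1): max_ending_here = 1, max_so_far = 2
Position 3 (value 6): max_ending_here = 7, max_so_far = 7
Position 4 (value 2): max_ending_here = 9, max_so_far = 9
Position 5 (value -12): max_ending_here = -3, max_so_far = 9
Position 6 (value 2): max_ending_here = 2, max_so_far = 9
Position 7 (value 15): max_ending_here = 17, max_so_far = 17

Maximum subarray: [2, 15]
Maximum sum: 17

The maximum subarray is [2, 15] with sum 17. This subarray runs from index 6 to index 7.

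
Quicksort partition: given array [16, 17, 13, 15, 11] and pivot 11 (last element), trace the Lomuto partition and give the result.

Lomuto partition with pivot = 11:

Initial array: [16, 17, 13, 15, 11]

arr[0]=16 > 11: no swap
arr[1]=17 > 11: no swap
arr[2]=13 > 11: no swap
arr[3]=15 > 11: no swap

Place pivot at position 0: [11, 17, 13, 15, 16]
Pivot position: 0

After partitioning with pivot 11, the array becomes [11, 17, 13, 15, 16]. The pivot is placed at index 0. All elements to the left of the pivot are <= 11, and all elements to the right are > 11.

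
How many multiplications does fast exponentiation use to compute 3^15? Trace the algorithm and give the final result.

Computing 3^15 by squaring (build up from 3^1; each line after the first costs one multiplication):

3^1 = 3
3^2 = (3^1)^2 = 3^2 = 9
3^3 = 3 * 3^2 = 3 * 9 = 27
3^6 = (3^3)^2 = 27^2 = 729
3^7 = 3 * 3^6 = 3 * 729 = 2187
3^14 = (3^7)^2 = 2187^2 = 4782969
3^15 = 3 * 3^14 = 3 * 4782969 = 14348907

Result: 14348907
Multiplications needed: 6 (6 lines after 3^1)

3^15 = 14348907. Using exponentiation by squaring, this requires 6 multiplications. The key idea: if the exponent is even, square the half-power; if odd, multiply by the base once.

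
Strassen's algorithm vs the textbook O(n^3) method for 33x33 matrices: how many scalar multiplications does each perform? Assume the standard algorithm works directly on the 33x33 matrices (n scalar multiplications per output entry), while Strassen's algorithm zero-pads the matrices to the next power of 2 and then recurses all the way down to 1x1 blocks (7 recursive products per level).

Matrix multiplication for 33x33 matrices:

Strassen's algorithm requires power-of-2 dimensions. Pad 33x33 to 64x64 (next power of 2).

Standard algorithm: 33^3 = 35937 multiplications
Strassen's algorithm: 7^(log2(64)) = 7^6 = 117649 multiplications
Difference: 35937 - 117649 = -81712 (Strassen uses MORE here due to padding overhead — for small or just-over-power-of-2 n, padding can outweigh the per-level savings)

Standard: 35937 multiplications (33^3). Strassen: 117649 multiplications (7^6, after padding to 64x64). Strassen reduces 8 recursive multiplications to 7 at each level.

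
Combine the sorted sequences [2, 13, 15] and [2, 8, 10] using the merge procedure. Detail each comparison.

Merging process:

Compare 2 vs 2: take 2 from left. Merged: [2]
Compare 13 vs 2: take 2 from right. Merged: [2, 2]
Compare 13 vs 8: take 8 from right. Merged: [2, 2, 8]
Compare 13 vs 10: take 10 from right. Merged: [2, 2, 8, 10]
Append remaining from left: [13, 15]. Merged: [2, 2, 8, 10, 13, 15]

Final merged array: [2, 2, 8, 10, 13, 15]
Total comparisons: 4

The merged array is [2, 2, 8, 10, 13, 15], requiring 4 comparisons. The merge step runs in O(n) time where n is the total number of elements.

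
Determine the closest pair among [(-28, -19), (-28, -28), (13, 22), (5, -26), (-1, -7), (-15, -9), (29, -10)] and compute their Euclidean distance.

Computing all pairwise distances among 7 points:

d((-28, -19), (-28, -28)) = 9.0 <-- minimum
d((-28, -19), (13, 22)) = 57.9828
d((-28, -19), (5, -26)) = 33.7343
d((-28, -19), (-1, -7)) = 29.5466
d((-28, -19), (-15, -9)) = 16.4012
d((-28, -19), (29, -10)) = 57.7062
d((-28, -28), (13, 22)) = 64.6607
d((-28, -28), (5, -26)) = 33.0606
d((-28, -28), (-1, -7)) = 34.2053
d((-28, -28), (-15, -9)) = 23.0217
d((-28, -28), (29, -10)) = 59.7746
d((13, 22), (5, -26)) = 48.6621
d((13, 22), (-1, -7)) = 32.2025
d((13, 22), (-15, -9)) = 41.7732
d((13, 22), (29, -10)) = 35.7771
d((5, -26), (-1, -7)) = 19.9249
d((5, -26), (-15, -9)) = 26.2488
d((5, -26), (29, -10)) = 28.8444
d((-1, -7), (-15, -9)) = 14.1421
d((-1, -7), (29, -10)) = 30.1496
d((-15, -9), (29, -10)) = 44.0114

Closest pair: (-28, -19) and (-28, -28) with distance 9.0

The closest pair is (-28, -19) and (-28, -28) with Euclidean distance 9.0. For 7 points, brute-force pairwise comparison is shown above. For large n, the divide-and-conquer algorithm (sort by x, recurse on halves, check the dividing strip) achieves O(n log n).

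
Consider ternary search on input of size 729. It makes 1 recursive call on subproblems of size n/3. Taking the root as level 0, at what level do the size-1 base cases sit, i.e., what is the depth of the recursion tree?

For divide and conquer with division factor 3:

Problem sizes at each level:
Level 0: 729
Level 1: 243
Level 2: 81
Level 3: 27
Level 4: 9
Level 5: 3
Level 6: 1

The root is level 0 and the size-1 base case is level 6 (the tree spans levels 0 through 6, i.e. 7 levels counting the root), so the depth is the number of divisions: log_3(729) = 6

The recursion tree depth is log_3(729) = 6. At each level, the problem size is divided by 3, so it takes 6 divisions to reduce to a base case of size 1. The algorithm makes 1 recursive call at each level.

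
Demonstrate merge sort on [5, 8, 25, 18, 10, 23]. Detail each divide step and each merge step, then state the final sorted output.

Merge sort trace:

Split: [5, 8, 25, 18, 10, 23] -> [5, 8, 25] and [18, 10, 23]
  Split: [5, 8, 25] -> [5] and [8, 25]
    Split: [8, 25] -> [8] and [25]
    Merge: [8] + [25] -> [8, 25]
  Merge: [5] + [8, 25] -> [5, 8, 25]
  Split: [18, 10, 23] -> [18] and [10, 23]
    Split: [10, 23] -> [10] and [23]
    Merge: [10] + [23] -> [10, 23]
  Merge: [18] + [10, 23] -> [10, 18, 23]
Merge: [5, 8, 25] + [10, 18, 23] -> [5, 8, 10, 18, 23, 25]

Final sorted array: [5, 8, 10, 18, 23, 25]

The merge sort proceeds by recursively splitting the array and merging sorted halves.
After all merges, the sorted array is [5, 8, 10, 18, 23, 25].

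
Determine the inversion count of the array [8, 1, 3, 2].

Finding inversions in [8, 1, 3, 2]:

(0, 1): arr[0]=8 > arr[1]=1
(0, 2): arr[0]=8 > arr[2]=3
(0, 3): arr[0]=8 > arr[3]=2
(2, 3): arr[2]=3 > arr[3]=2

Total inversions: 4

The array has 4 inversion(s): (0,1), (0,2), (0,3), (2,3). Each pair (i,j) satisfies i < j and arr[i] > arr[j].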